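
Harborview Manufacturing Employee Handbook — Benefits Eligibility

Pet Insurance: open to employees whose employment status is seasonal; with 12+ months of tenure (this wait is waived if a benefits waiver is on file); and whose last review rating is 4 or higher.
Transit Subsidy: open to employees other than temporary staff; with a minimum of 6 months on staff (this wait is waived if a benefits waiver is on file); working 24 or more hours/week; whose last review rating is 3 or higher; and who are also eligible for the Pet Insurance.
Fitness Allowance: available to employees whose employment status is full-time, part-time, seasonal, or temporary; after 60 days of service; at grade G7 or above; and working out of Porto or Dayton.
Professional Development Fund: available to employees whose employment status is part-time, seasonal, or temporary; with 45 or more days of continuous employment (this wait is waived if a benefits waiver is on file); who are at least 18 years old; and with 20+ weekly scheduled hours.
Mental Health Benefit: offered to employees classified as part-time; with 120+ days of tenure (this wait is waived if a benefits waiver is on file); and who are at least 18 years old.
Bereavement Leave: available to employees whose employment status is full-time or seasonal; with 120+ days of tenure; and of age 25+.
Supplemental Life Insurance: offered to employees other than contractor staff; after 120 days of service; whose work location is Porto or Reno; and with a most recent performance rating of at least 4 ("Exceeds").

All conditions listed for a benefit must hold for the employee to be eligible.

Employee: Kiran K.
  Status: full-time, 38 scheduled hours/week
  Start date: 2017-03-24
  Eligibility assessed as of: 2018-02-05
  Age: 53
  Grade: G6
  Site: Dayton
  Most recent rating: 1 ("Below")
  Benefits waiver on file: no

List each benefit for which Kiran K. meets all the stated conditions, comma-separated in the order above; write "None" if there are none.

Bereavement Leave

Service from 2017-03-24 to 2018-02-05: 318 days.
Pet Insurance — status full-time ✗ (requires seasonal) → not eligible.
Transit Subsidy — status full-time ✓ (not excluded); no waiver, service 318 days ≥ 6 months (≈180 days) ✓; 38 hrs/wk ≥ 24 ✓; rating 1 < 3 ✗ → not eligible.
Fitness Allowance — status full-time ✓; service 318 days ≥ 60 days ✓; grade G6 < G7 ✗ → not eligible.
Professional Development Fund — status full-time ✗ (requires part-time, seasonal, or temporary) → not eligible.
Mental Health Benefit — status full-time ✗ (requires part-time) → not eligible.
Bereavement Leave — status full-time ✓; service 318 days ≥ 120 days ✓; age 53 ≥ 25 ✓ → eligible.
Supplemental Life Insurance — status full-time ✓ (not excluded); service 318 days ≥ 120 days ✓; site Dayton ✗ (not Porto or Reno) → not eligible.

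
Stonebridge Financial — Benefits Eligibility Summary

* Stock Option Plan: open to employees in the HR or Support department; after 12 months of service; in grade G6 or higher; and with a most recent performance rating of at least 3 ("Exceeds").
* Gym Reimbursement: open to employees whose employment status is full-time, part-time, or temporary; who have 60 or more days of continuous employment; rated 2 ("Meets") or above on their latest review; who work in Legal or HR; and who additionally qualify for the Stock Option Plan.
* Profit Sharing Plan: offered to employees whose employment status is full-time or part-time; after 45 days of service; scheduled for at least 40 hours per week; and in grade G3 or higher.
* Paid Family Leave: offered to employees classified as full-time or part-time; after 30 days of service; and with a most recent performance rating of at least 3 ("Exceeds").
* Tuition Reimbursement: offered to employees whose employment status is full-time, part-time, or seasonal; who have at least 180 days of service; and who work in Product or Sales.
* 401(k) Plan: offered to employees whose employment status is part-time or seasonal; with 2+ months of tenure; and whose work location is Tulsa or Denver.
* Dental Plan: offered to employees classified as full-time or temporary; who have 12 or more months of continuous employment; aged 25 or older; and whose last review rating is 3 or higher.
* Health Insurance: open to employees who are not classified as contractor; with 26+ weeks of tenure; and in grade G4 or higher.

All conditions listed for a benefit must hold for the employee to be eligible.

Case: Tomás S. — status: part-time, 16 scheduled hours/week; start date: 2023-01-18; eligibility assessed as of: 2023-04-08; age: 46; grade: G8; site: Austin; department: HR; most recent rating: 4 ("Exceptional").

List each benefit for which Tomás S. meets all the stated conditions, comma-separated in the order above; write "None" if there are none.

Service from 2023-01-18 to 2023-04-08: 80 days.
Stock Option Plan — dept HR ✓; service 80 days < 12 months (≈360 days) ✗ → not eligible.
Gym Reimbursement — status part-time ✓; service 80 days ≥ 60 days ✓; rating 4 ≥ 2 ✓; dept HR ✓; not eligible for Stock Option Plan ✗ → not eligible.
Profit Sharing Plan — status part-time ✓; service 80 days ≥ 45 days ✓; 16 hrs/wk < 40 ✗ → not eligible.
Paid Family Leave — status part-time ✓; service 80 days ≥ 30 days ✓; rating 4 ≥ 3 ✓ → eligible.
Tuition Reimbursement — status part-time ✓; service 80 days < 180 days ✗ → not eligible.
401(k) Plan — status part-time ✓; service 80 days ≥ 2 months (≈60 days) ✓; site Austin ✗ (not Tulsa or Denver) → not eligible.
Dental Plan — status part-time ✗ (requires full-time or temporary) → not eligible.
Health Insurance — status part-time ✓ (not excluded); service 80 days < 26 weeks (≈182 days) ✗ → not eligible.

Paid Family Leave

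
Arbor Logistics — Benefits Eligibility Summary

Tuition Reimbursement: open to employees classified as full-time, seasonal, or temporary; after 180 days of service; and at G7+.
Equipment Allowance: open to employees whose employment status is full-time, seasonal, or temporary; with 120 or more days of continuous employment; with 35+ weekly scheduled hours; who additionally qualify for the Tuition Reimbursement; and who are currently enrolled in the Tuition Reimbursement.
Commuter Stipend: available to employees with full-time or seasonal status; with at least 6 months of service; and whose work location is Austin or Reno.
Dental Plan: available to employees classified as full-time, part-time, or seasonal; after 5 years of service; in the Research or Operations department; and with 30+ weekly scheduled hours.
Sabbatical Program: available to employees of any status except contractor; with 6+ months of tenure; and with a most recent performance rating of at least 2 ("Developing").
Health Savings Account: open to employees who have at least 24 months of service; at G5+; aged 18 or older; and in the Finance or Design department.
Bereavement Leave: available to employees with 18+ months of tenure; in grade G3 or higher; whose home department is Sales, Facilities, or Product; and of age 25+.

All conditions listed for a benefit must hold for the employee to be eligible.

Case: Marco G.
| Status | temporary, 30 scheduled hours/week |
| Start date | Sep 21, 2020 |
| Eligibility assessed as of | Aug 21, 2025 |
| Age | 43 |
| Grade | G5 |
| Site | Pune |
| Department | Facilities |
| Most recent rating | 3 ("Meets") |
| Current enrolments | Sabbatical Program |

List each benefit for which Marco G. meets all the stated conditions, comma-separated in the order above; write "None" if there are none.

Sabbatical Program, Bereavement Leave

Service from Sep 21, 2020 to Aug 21, 2025: 1795 days.
Tuition Reimbursement — status temporary ✓; service 1795 days ≥ 180 days ✓; grade G5 < G7 ✗ → not eligible.
Equipment Allowance — status temporary ✓; service 1795 days ≥ 120 days ✓; 30 hrs/wk < 35 ✗ → not eligible.
Commuter Stipend — status temporary ✗ (requires full-time or seasonal) → not eligible.
Dental Plan — status temporary ✗ (requires full-time, part-time, or seasonal) → not eligible.
Sabbatical Program — status temporary ✓ (not excluded); service 1795 days ≥ 6 months (≈180 days) ✓; rating 3 ≥ 2 ✓ → eligible.
Health Savings Account — service 1795 days ≥ 24 months (≈720 days) ✓; grade G5 ≥ G5 ✓; age 43 ≥ 18 ✓; dept Facilities ✗ → not eligible.
Bereavement Leave — service 1795 days ≥ 18 months (≈540 days) ✓; grade G5 ≥ G3 ✓; dept Facilities ✓; age 43 ≥ 25 ✓ → eligible.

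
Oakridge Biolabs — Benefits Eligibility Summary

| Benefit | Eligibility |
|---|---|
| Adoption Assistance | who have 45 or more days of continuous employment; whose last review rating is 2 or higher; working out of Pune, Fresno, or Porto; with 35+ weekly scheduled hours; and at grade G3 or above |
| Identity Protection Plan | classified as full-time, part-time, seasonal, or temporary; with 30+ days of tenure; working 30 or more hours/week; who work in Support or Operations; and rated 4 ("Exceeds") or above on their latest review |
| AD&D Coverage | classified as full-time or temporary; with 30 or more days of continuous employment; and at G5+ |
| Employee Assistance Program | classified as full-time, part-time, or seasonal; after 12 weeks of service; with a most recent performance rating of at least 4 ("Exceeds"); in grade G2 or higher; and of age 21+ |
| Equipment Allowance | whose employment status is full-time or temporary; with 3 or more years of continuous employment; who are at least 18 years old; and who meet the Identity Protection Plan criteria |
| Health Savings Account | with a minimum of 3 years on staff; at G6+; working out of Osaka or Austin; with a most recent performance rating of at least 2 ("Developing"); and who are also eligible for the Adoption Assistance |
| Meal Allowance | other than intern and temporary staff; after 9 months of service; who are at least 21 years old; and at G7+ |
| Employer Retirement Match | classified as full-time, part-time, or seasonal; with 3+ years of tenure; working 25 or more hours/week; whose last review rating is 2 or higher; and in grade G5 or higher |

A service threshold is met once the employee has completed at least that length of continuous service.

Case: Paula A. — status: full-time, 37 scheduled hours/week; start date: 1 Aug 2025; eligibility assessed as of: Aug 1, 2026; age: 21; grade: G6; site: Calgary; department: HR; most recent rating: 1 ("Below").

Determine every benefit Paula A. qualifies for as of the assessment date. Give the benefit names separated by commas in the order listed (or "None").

AD&D Coverage

Service from 1 Aug 2025 to Aug 1, 2026: 365 days.
Adoption Assistance — service 365 days ≥ 45 days ✓; rating 1 < 2 ✗ → not eligible.
Identity Protection Plan — status full-time ✓; service 365 days ≥ 30 days ✓; 37 hrs/wk ≥ 30 ✓; dept HR ✗ → not eligible.
AD&D Coverage — status full-time ✓; service 365 days ≥ 30 days ✓; grade G6 ≥ G5 ✓ → eligible.
Employee Assistance Program — status full-time ✓; service 365 days ≥ 12 weeks (≈84 days) ✓; rating 1 < 4 ✗ → not eligible.
Equipment Allowance — status full-time ✓; service 365 days < 3 years (≈1095 days) ✗ → not eligible.
Health Savings Account — service 365 days < 3 years (≈1095 days) ✗ → not eligible.
Meal Allowance — status full-time ✓ (not excluded); service 365 days ≥ 9 months (≈270 days) ✓; age 21 ≥ 21 ✓; grade G6 < G7 ✗ → not eligible.
Employer Retirement Match — status full-time ✓; service 365 days < 3 years (≈1095 days) ✗ → not eligible.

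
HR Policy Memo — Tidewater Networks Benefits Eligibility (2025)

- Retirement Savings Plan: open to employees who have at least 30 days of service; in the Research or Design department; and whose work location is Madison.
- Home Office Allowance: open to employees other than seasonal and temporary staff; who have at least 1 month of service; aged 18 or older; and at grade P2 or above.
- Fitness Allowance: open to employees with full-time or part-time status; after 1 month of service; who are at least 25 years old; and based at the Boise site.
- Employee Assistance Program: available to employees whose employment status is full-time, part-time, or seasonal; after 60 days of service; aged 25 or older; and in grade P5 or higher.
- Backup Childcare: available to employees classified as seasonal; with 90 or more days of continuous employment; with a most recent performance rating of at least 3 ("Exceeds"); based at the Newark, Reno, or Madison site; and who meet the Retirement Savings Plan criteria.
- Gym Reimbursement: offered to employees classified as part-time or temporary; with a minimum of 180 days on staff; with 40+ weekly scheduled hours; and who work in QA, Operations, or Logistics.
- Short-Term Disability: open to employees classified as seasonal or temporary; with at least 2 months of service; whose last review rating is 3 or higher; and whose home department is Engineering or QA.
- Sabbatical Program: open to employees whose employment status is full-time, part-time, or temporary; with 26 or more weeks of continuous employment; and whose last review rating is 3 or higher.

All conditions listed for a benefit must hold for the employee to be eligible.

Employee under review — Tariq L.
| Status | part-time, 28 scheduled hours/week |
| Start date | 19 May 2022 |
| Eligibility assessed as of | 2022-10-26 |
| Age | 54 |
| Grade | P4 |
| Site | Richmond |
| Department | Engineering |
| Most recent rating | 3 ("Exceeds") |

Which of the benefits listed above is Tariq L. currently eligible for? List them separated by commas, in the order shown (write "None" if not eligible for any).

Service from 19 May 2022 to 2022-10-26: 160 days.
Retirement Savings Plan — service 160 days ≥ 30 days ✓; dept Engineering ✗ → not eligible.
Home Office Allowance — status part-time ✓ (not excluded); service 160 days ≥ 1 month (≈30 days) ✓; age 54 ≥ 18 ✓; grade P4 ≥ P2 ✓ → eligible.
Fitness Allowance — status part-time ✓; service 160 days ≥ 1 month (≈30 days) ✓; age 54 ≥ 25 ✓; site Richmond ✗ (not Boise) → not eligible.
Employee Assistance Program — status part-time ✓; service 160 days ≥ 60 days ✓; age 54 ≥ 25 ✓; grade P4 < P5 ✗ → not eligible.
Backup Childcare — status part-time ✗ (requires seasonal) → not eligible.
Gym Reimbursement — status part-time ✓; service 160 days < 180 days ✗ → not eligible.
Short-Term Disability — status part-time ✗ (requires seasonal or temporary) → not eligible.
Sabbatical Program — status part-time ✓; service 160 days < 26 weeks (≈182 days) ✗ → not eligible.

Home Office Allowance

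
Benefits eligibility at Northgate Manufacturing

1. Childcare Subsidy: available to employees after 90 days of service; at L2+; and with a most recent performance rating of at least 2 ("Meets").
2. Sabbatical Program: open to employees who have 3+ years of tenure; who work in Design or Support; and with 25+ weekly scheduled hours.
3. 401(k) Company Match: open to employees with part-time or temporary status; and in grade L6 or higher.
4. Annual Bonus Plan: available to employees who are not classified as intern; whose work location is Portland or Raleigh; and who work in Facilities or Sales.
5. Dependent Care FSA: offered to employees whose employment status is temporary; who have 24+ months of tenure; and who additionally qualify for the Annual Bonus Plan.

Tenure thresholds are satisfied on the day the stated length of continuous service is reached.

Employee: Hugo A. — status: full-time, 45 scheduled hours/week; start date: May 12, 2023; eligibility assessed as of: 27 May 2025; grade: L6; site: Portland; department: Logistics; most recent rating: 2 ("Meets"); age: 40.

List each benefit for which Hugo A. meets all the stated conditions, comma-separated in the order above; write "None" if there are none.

Service from May 12, 2023 to 27 May 2025: 746 days.
Childcare Subsidy — service 746 days ≥ 90 days ✓; grade L6 ≥ L2 ✓; rating 2 ≥ 2 ✓ → eligible.
Sabbatical Program — service 746 days < 3 years (≈1095 days) ✗ → not eligible.
401(k) Company Match — status full-time ✗ (requires part-time or temporary) → not eligible.
Annual Bonus Plan — status full-time ✓ (not excluded); site Portland ✓; dept Logistics ✗ → not eligible.
Dependent Care FSA — status full-time ✗ (requires temporary) → not eligible.

Childcare Subsidy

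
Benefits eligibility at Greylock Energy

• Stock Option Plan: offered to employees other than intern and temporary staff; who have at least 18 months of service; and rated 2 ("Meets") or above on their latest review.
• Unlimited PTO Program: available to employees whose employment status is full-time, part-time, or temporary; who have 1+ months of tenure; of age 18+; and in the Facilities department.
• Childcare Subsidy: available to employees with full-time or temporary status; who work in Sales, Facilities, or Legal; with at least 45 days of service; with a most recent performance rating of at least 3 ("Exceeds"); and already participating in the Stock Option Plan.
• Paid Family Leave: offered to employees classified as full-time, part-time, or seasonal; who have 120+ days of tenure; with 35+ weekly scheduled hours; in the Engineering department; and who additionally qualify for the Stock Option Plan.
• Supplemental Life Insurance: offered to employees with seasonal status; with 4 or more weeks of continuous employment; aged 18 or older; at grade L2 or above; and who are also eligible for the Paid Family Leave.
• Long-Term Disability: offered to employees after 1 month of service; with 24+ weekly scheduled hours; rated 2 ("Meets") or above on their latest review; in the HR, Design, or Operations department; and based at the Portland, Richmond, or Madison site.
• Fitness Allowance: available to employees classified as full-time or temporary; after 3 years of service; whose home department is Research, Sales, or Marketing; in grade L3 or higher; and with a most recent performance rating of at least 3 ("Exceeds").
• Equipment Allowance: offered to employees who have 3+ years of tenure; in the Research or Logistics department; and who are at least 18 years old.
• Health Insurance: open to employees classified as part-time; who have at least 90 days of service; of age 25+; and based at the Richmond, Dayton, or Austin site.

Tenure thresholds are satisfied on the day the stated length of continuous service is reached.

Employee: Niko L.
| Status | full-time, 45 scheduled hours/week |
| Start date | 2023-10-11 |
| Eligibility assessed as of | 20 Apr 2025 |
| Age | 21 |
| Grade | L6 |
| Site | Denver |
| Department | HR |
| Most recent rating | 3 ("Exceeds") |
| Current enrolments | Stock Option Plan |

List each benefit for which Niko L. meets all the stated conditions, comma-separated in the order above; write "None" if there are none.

Stock Option Plan

Service from 2023-10-11 to 20 Apr 2025: 557 days.
Stock Option Plan — status full-time ✓ (not excluded); service 557 days ≥ 18 months (≈540 days) ✓; rating 3 ≥ 2 ✓ → eligible.
Unlimited PTO Program — status full-time ✓; service 557 days ≥ 1 month (≈30 days) ✓; age 21 ≥ 18 ✓; dept HR ✗ → not eligible.
Childcare Subsidy — status full-time ✓; dept HR ✗ → not eligible.
Paid Family Leave — status full-time ✓; service 557 days ≥ 120 days ✓; 45 hrs/wk ≥ 35 ✓; dept HR ✗ → not eligible.
Supplemental Life Insurance — status full-time ✗ (requires seasonal) → not eligible.
Long-Term Disability — service 557 days ≥ 1 month (≈30 days) ✓; 45 hrs/wk ≥ 24 ✓; rating 3 ≥ 2 ✓; dept HR ✓; site Denver ✗ (not Portland, Richmond, or Madison) → not eligible.
Fitness Allowance — status full-time ✓; service 557 days < 3 years (≈1095 days) ✗ → not eligible.
Equipment Allowance — service 557 days < 3 years (≈1095 days) ✗ → not eligible.
Health Insurance — status full-time ✗ (requires part-time) → not eligible.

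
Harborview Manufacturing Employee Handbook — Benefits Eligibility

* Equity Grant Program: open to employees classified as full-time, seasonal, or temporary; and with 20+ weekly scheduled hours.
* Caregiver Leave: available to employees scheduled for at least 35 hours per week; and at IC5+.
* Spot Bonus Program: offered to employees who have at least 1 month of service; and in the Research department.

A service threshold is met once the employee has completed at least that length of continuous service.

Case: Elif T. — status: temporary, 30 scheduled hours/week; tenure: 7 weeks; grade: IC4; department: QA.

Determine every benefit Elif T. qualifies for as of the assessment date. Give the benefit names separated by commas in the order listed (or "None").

Equity Grant Program — status temporary ✓; 30 hrs/wk ≥ 20 ✓ → eligible.
Caregiver Leave — 30 hrs/wk < 35 ✗ → not eligible.
Spot Bonus Program — service 7 weeks ≥ 1 month (≈30 days) ✓; dept QA ✗ → not eligible.

Equity Grant Program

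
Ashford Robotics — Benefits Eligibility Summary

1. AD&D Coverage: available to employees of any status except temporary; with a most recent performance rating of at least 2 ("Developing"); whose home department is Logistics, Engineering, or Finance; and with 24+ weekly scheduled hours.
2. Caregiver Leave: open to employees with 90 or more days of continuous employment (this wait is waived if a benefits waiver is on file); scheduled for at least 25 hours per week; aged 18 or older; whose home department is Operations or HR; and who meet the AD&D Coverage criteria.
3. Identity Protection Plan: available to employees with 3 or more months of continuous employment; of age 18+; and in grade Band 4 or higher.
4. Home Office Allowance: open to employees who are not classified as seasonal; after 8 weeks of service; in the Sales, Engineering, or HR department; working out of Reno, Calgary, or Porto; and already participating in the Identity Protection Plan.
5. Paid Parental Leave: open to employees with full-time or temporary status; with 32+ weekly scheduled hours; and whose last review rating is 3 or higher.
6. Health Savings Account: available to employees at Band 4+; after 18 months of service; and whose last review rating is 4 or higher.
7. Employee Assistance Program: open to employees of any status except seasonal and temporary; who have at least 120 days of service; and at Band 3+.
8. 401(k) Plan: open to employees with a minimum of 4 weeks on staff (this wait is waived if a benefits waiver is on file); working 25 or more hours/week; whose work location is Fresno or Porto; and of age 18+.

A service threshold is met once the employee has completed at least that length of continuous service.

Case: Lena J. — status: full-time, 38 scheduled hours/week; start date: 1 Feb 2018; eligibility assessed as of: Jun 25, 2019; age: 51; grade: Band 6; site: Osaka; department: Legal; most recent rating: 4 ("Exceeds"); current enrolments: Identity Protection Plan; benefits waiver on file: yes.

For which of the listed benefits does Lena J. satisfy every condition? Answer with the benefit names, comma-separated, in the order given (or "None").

Service from 1 Feb 2018 to Jun 25, 2019: 509 days.
AD&D Coverage — status full-time ✓ (not excluded); rating 4 ≥ 2 ✓; dept Legal ✗ → not eligible.
Caregiver Leave — benefits waiver on file ✓; 38 hrs/wk ≥ 25 ✓; age 51 ≥ 18 ✓; dept Legal ✗ → not eligible.
Identity Protection Plan — service 509 days ≥ 3 months (≈90 days) ✓; age 51 ≥ 18 ✓; grade Band 6 ≥ Band 4 ✓ → eligible.
Home Office Allowance — status full-time ✓ (not excluded); service 509 days ≥ 8 weeks (≈56 days) ✓; dept Legal ✗ → not eligible.
Paid Parental Leave — status full-time ✓; 38 hrs/wk ≥ 32 ✓; rating 4 ≥ 3 ✓ → eligible.
Health Savings Account — grade Band 6 ≥ Band 4 ✓; service 509 days < 18 months (≈540 days) ✗ → not eligible.
Employee Assistance Program — status full-time ✓ (not excluded); service 509 days ≥ 120 days ✓; grade Band 6 ≥ Band 3 ✓ → eligible.
401(k) Plan — benefits waiver on file ✓; 38 hrs/wk ≥ 25 ✓; site Osaka ✗ (not Fresno or Porto) → not eligible.

Identity Protection Plan, Paid Parental Leave, Employee Assistance Program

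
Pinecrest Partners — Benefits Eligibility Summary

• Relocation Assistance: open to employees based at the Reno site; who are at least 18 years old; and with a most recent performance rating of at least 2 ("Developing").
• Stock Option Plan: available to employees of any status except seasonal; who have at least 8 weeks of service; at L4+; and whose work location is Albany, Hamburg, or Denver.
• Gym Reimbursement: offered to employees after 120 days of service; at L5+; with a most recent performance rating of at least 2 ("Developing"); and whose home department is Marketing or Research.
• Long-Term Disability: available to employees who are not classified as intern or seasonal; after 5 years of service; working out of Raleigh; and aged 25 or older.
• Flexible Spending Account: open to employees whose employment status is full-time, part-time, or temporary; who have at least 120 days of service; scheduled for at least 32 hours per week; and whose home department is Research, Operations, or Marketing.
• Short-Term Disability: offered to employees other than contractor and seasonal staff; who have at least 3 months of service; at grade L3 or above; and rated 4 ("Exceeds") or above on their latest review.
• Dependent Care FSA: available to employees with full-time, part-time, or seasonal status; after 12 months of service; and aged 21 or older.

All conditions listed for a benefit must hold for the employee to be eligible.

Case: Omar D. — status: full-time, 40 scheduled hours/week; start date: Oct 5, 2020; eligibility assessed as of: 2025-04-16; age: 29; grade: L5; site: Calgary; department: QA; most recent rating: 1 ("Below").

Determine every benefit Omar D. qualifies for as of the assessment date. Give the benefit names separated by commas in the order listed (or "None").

Service from Oct 5, 2020 to 2025-04-16: 1654 days.
Relocation Assistance — site Calgary ✗ (not Reno) → not eligible.
Stock Option Plan — status full-time ✓ (not excluded); service 1654 days ≥ 8 weeks (≈56 days) ✓; grade L5 ≥ L4 ✓; site Calgary ✗ (not Albany, Hamburg, or Denver) → not eligible.
Gym Reimbursement — service 1654 days ≥ 120 days ✓; grade L5 ≥ L5 ✓; rating 1 < 2 ✗ → not eligible.
Long-Term Disability — status full-time ✓ (not excluded); service 1654 days < 5 years (≈1825 days) ✗ → not eligible.
Flexible Spending Account — status full-time ✓; service 1654 days ≥ 120 days ✓; 40 hrs/wk ≥ 32 ✓; dept QA ✗ → not eligible.
Short-Term Disability — status full-time ✓ (not excluded); service 1654 days ≥ 3 months (≈90 days) ✓; grade L5 ≥ L3 ✓; rating 1 < 4 ✗ → not eligible.
Dependent Care FSA — status full-time ✓; service 1654 days ≥ 12 months (≈360 days) ✓; age 29 ≥ 21 ✓ → eligible.

Dependent Care FSA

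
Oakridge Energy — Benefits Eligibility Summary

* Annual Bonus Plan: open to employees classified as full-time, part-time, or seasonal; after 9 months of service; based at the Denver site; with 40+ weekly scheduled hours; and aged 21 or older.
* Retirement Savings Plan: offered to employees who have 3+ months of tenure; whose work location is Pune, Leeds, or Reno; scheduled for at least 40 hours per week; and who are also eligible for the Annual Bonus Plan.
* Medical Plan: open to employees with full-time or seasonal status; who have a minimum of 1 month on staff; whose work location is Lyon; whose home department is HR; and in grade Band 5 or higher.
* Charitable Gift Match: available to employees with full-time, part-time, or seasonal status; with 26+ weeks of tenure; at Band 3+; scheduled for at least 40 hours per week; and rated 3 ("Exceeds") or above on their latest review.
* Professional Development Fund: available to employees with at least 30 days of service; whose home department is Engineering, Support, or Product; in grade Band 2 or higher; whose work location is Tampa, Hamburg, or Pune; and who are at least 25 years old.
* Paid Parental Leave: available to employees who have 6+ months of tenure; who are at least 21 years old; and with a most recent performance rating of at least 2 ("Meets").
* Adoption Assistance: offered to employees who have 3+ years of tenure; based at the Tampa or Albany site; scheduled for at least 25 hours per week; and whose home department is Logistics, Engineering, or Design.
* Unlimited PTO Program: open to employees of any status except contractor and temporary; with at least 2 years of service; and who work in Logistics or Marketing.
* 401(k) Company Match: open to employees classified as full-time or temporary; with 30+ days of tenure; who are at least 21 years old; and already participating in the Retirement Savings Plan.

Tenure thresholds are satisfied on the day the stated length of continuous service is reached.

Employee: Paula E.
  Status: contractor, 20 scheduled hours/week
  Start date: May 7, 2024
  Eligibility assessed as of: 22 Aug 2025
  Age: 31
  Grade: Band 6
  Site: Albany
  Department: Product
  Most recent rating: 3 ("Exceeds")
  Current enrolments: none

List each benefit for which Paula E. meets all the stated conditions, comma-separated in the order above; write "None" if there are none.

Service from May 7, 2024 to 22 Aug 2025: 472 days.
Annual Bonus Plan — status contractor ✗ (requires full-time, part-time, or seasonal) → not eligible.
Retirement Savings Plan — service 472 days ≥ 3 months (≈90 days) ✓; site Albany ✗ (not Pune, Leeds, or Reno) → not eligible.
Medical Plan — status contractor ✗ (requires full-time or seasonal) → not eligible.
Charitable Gift Match — status contractor ✗ (requires full-time, part-time, or seasonal) → not eligible.
Professional Development Fund — service 472 days ≥ 30 days ✓; dept Product ✓; grade Band 6 ≥ Band 2 ✓; site Albany ✗ (not Tampa, Hamburg, or Pune) → not eligible.
Paid Parental Leave — service 472 days ≥ 6 months (≈180 days) ✓; age 31 ≥ 21 ✓; rating 3 ≥ 2 ✓ → eligible.
Adoption Assistance — service 472 days < 3 years (≈1095 days) ✗ → not eligible.
Unlimited PTO Program — status contractor ✗ (excluded) → not eligible.
401(k) Company Match — status contractor ✗ (requires full-time or temporary) → not eligible.

Paid Parental Leave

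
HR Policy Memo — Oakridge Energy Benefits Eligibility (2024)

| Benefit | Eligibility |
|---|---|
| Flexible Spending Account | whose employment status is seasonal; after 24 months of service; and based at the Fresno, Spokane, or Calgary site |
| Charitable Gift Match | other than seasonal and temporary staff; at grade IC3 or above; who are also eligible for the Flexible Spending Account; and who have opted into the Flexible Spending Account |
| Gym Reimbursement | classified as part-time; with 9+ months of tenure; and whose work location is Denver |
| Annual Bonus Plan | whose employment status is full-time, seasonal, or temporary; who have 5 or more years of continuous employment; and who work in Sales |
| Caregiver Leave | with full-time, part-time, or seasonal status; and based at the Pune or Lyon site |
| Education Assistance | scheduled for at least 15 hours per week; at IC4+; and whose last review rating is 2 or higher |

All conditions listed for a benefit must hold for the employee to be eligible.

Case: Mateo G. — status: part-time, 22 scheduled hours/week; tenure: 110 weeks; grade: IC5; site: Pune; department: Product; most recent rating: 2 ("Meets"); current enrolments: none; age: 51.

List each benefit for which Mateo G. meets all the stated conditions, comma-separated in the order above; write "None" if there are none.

Flexible Spending Account — status part-time ✗ (requires seasonal) → not eligible.
Charitable Gift Match — status part-time ✓ (not excluded); grade IC5 ≥ IC3 ✓; not eligible for Flexible Spending Account ✗ → not eligible.
Gym Reimbursement — status part-time ✓; service 110 weeks ≥ 9 months (≈270 days) ✓; site Pune ✗ (not Denver) → not eligible.
Annual Bonus Plan — status part-time ✗ (requires full-time, seasonal, or temporary) → not eligible.
Caregiver Leave — status part-time ✓; site Pune ✓ → eligible.
Education Assistance — 22 hrs/wk ≥ 15 ✓; grade IC5 ≥ IC4 ✓; rating 2 ≥ 2 ✓ → eligible.

Caregiver Leave, Education Assistance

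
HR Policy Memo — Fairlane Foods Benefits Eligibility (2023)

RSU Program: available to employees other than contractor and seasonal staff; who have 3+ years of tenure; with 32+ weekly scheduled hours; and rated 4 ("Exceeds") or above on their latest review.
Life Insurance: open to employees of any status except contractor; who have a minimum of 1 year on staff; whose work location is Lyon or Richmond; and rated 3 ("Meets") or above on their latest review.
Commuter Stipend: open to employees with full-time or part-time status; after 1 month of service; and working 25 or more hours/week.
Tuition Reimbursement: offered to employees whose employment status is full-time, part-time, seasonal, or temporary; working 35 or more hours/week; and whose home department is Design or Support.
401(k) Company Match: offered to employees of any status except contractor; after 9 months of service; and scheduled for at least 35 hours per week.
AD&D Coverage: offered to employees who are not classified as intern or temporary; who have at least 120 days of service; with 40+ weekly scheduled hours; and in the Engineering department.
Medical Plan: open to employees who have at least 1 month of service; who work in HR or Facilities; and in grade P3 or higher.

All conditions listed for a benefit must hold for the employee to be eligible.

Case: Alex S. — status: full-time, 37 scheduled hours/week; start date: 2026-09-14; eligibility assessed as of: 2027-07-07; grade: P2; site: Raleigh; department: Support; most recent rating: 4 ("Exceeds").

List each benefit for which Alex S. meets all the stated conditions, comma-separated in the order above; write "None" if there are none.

Commuter Stipend, Tuition Reimbursement, 401(k) Company Match

Service from 2026-09-14 to 2027-07-07: 296 days.
RSU Program — status full-time ✓ (not excluded); service 296 days < 3 years (≈1095 days) ✗ → not eligible.
Life Insurance — status full-time ✓ (not excluded); service 296 days < 1 year (≈365 days) ✗ → not eligible.
Commuter Stipend — status full-time ✓; service 296 days ≥ 1 month (≈30 days) ✓; 37 hrs/wk ≥ 25 ✓ → eligible.
Tuition Reimbursement — status full-time ✓; 37 hrs/wk ≥ 35 ✓; dept Support ✓ → eligible.
401(k) Company Match — status full-time ✓ (not excluded); service 296 days ≥ 9 months (≈270 days) ✓; 37 hrs/wk ≥ 35 ✓ → eligible.
AD&D Coverage — status full-time ✓ (not excluded); service 296 days ≥ 120 days ✓; 37 hrs/wk < 40 ✗ → not eligible.
Medical Plan — service 296 days ≥ 1 month (≈30 days) ✓; dept Support ✗ → not eligible.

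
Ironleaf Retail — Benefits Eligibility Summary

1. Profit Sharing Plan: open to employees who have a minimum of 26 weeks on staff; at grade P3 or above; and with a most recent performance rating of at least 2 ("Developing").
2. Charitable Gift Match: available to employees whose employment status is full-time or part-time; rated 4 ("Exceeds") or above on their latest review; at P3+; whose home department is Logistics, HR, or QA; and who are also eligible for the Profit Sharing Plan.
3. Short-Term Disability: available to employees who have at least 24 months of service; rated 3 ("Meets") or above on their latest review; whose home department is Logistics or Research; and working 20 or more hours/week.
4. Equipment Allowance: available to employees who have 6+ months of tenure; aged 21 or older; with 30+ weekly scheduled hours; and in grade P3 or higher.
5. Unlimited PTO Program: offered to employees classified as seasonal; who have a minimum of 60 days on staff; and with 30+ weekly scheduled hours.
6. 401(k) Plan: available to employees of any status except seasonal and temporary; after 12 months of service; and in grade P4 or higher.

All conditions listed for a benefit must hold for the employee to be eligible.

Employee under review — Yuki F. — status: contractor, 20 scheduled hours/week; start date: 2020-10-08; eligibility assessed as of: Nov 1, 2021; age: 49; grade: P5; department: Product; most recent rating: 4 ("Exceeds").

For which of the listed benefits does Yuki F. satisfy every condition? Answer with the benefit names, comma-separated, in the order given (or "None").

Profit Sharing Plan, 401(k) Plan

Service from 2020-10-08 to Nov 1, 2021: 389 days.
Profit Sharing Plan — service 389 days ≥ 26 weeks (≈182 days) ✓; grade P5 ≥ P3 ✓; rating 4 ≥ 2 ✓ → eligible.
Charitable Gift Match — status contractor ✗ (requires full-time or part-time) → not eligible.
Short-Term Disability — service 389 days < 24 months (≈720 days) ✗ → not eligible.
Equipment Allowance — service 389 days ≥ 6 months (≈180 days) ✓; age 49 ≥ 21 ✓; 20 hrs/wk < 30 ✗ → not eligible.
Unlimited PTO Program — status contractor ✗ (requires seasonal) → not eligible.
401(k) Plan — status contractor ✓ (not excluded); service 389 days ≥ 12 months (≈360 days) ✓; grade P5 ≥ P4 ✓ → eligible.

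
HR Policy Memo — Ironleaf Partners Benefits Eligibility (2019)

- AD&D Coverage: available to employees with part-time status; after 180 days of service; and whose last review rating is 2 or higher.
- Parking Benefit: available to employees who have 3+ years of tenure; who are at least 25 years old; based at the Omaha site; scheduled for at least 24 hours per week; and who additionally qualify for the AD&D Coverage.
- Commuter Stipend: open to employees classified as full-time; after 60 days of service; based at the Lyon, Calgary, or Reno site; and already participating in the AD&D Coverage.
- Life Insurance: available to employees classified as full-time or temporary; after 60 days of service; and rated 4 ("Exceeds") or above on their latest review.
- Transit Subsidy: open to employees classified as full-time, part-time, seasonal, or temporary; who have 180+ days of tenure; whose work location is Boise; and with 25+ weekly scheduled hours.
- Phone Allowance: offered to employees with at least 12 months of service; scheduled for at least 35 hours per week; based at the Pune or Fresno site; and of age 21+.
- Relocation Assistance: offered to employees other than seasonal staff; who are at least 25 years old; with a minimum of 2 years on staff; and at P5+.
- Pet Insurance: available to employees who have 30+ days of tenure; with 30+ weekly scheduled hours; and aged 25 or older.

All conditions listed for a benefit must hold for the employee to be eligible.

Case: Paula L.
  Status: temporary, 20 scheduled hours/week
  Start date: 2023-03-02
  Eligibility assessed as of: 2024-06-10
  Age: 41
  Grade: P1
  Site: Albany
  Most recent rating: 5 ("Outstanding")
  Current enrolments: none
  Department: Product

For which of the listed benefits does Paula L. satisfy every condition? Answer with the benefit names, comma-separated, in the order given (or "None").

Service from 2023-03-02 to 2024-06-10: 466 days.
AD&D Coverage — status temporary ✗ (requires part-time) → not eligible.
Parking Benefit — service 466 days < 3 years (≈1095 days) ✗ → not eligible.
Commuter Stipend — status temporary ✗ (requires full-time) → not eligible.
Life Insurance — status temporary ✓; service 466 days ≥ 60 days ✓; rating 5 ≥ 4 ✓ → eligible.
Transit Subsidy — status temporary ✓; service 466 days ≥ 180 days ✓; site Albany ✗ (not Boise) → not eligible.
Phone Allowance — service 466 days ≥ 12 months (≈360 days) ✓; 20 hrs/wk < 35 ✗ → not eligible.
Relocation Assistance — status temporary ✓ (not excluded); age 41 ≥ 25 ✓; service 466 days < 2 years (≈730 days) ✗ → not eligible.
Pet Insurance — service 466 days ≥ 30 days ✓; 20 hrs/wk < 30 ✗ → not eligible.

Life Insurance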